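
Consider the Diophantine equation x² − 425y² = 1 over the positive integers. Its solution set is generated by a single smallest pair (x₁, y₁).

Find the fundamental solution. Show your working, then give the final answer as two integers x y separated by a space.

143649 6968

√425 = [20; 1,1,1,1,1,1,40, …], period ℓ=7 (odd) → k=13
i=0: a=20 ⇒ p=20, q=1
i=1: a=1 ⇒ p=21, q=1
i=2: a=1 ⇒ p=41, q=2
i=3: a=1 ⇒ p=62, q=3
i=4: a=1 ⇒ p=103, q=5
i=5: a=1 ⇒ p=165, q=8
i=6: a=1 ⇒ p=268, q=13
i=7: a=40 ⇒ p=10885, q=528
…
i=10: a=1 ⇒ p=33191, q=1610
i=11: a=1 ⇒ p=55229, q=2679
i=12: a=1 ⇒ p=88420, q=4289
i=13: a=1 ⇒ p=143649, q=6968
→ (143649, 6968).  Check: 143649²=20635035201, 425·6968²=20635035200, difference 1.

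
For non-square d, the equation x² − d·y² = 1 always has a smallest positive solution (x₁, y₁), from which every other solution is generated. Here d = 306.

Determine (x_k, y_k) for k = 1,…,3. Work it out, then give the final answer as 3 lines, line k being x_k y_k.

35 2
2449 140
171395 9798

[17; 2,34] for √306; ℓ=2 ⇒ convergent index 1
step 0: (17, 1)  from 17·(1,0) + (0,1)
step 1: (35, 2)  from 2·(17,1) + (1,0)
→ (35, 2).  Check: 35²=1225, 306·2²=1224, difference 1.
n=2: (35,2)∘(35,2) = (35·35+306·2·2, 35·2+2·35) = (2449,140)
n=3: (2449,140)∘(35,2) = (35·2449+306·2·140, 35·140+2·2449) = (171395,9798)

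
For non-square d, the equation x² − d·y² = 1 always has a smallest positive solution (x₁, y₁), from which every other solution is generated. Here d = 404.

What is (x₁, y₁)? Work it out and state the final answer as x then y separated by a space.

201 10

[20; 10,40] for √404; ℓ=2 ⇒ convergent index 1
a_0=20:  p_0=20·1+0=20,  q_0=20·0+1=1
a_1=10:  p_1=10·20+1=201,  q_1=10·1+0=10
fundamental: x₁=201, y₁=10  (since 40401 − 404·100 = 1)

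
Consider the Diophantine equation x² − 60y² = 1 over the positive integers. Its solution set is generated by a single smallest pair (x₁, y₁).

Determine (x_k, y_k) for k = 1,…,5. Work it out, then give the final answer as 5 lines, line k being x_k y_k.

31 4
1921 248
119071 15372
7380481 952816
457470751 59059220

√60 = [7; 1,2,1,14, …], period ℓ=4 (even) → k=3
a_0=7:  p_0=7·1+0=7,  q_0=7·0+1=1
a_1=1:  p_1=1·7+1=8,  q_1=1·1+0=1
a_2=2:  p_2=2·8+7=23,  q_2=2·1+1=3
a_3=1:  p_3=1·23+8=31,  q_3=1·3+1=4
(x₁, y₁) = (31, 4);  31² − 60·4² = 1 ✓
(31+4√60)^2 = 1921 + 248√60
(31+4√60)^3 = 119071 + 15372√60
(31+4√60)^4 = 7380481 + 952816√60
(31+4√60)^5 = 457470751 + 59059220√60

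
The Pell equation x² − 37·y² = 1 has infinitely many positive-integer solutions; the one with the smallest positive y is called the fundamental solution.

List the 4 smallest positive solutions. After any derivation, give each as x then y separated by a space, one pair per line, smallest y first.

d=37: √d = [6; 12] (ℓ=1, odd), read p_1/q_1
step 0: (6, 1)  from 6·(1,0) + (0,1)
step 1: (73, 12)  from 12·(6,1) + (1,0)
(x₁, y₁) = (73, 12);  73² − 37·12² = 1 ✓
(x_2, y_2) = (73·73 + 37·12·12, 73·12 + 12·73) = (10657, 1752)
(x_3, y_3) = (73·10657 + 37·12·1752, 73·1752 + 12·10657) = (1555849, 255780)
(x_4, y_4) = (73·1555849 + 37·12·255780, 73·255780 + 12·1555849) = (227143297, 37342128)

73 12
10657 1752
1555849 255780
227143297 37342128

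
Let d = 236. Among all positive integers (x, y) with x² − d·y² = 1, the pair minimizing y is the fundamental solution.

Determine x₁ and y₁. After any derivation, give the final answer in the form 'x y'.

561799 36570

√236 = [15; 2,1,3,5,1,6,1,5,3,1,2,30, …], period ℓ=12 (even) → k=11
step 0: (15, 1)  from 15·(1,0) + (0,1)
step 1: (31, 2)  from 2·(15,1) + (1,0)
step 2: (46, 3)  from 1·(31,2) + (15,1)
…
step 5: (1060, 69)  from 1·(891,58) + (169,11)
step 6: (7251, 472)  from 6·(1060,69) + (891,58)
…
step 8: (48806, 3177)  from 5·(8311,541) + (7251,472)
step 9: (154729, 10072)  from 3·(48806,3177) + (8311,541)
step 10: (203535, 13249)  from 1·(154729,10072) + (48806,3177)
step 11: (561799, 36570)  from 2·(203535,13249) + (154729,10072)
fundamental: x₁=561799, y₁=36570  (since 315618116401 − 236·1337364900 = 1)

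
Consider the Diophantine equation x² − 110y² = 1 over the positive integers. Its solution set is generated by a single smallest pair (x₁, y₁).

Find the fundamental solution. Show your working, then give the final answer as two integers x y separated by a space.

21 2

[10; 2,20] for √110; ℓ=2 ⇒ convergent index 1
step 0: (10, 1)  from 10·(1,0) + (0,1)
step 1: (21, 2)  from 2·(10,1) + (1,0)
→ (21, 2).  Check: 21²=441, 110·2²=440, difference 1.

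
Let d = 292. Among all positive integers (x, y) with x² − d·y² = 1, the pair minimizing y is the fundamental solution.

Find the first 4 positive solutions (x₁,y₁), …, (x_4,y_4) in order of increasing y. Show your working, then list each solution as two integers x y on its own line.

2281249 133500
10408194000001 609093483000
47487364308614281249 2778987798000400500
216661004683313632776000001 12679126270400622186966000

[17; 11,2,1,3,8,3,1,2,11,34] for √292; ℓ=10 ⇒ convergent index 9
i=0: a=17 ⇒ p=17, q=1
…
i=2: a=2 ⇒ p=393, q=23
…
i=5: a=8 ⇒ p=17669, q=1034
…
i=8: a=2 ⇒ p=200767, q=11749
i=9: a=11 ⇒ p=2281249, q=133500
→ (2281249, 133500).  Check: 2281249²=5204097000001, 292·133500²=5204097000000, difference 1.
n=2: (2281249,133500)∘(2281249,133500) = (2281249·2281249+292·133500·133500, 2281249·133500+133500·2281249) = (10408194000001,609093483000)
n=3: (10408194000001,609093483000)∘(2281249,133500) = (2281249·10408194000001+292·133500·609093483000, 2281249·609093483000+133500·10408194000001) = (47487364308614281249,2778987798000400500)
n=4: (47487364308614281249,2778987798000400500)∘(2281249,133500) = (2281249·47487364308614281249+292·133500·2778987798000400500, 2281249·2778987798000400500+133500·47487364308614281249) = (216661004683313632776000001,12679126270400622186966000)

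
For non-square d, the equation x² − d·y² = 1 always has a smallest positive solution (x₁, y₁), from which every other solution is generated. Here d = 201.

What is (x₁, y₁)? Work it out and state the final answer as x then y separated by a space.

√201 = [14; 5,1,1,1,2,…,1,5,28, …], period ℓ=14 (even) → k=13
step 0: (14, 1)  from 14·(1,0) + (0,1)
…
step 4: (241, 17)  from 1·(156,11) + (85,6)
…
step 6: (879, 62)  from 1·(638,45) + (241,17)
…
step 11: (58085, 4097)  from 1·(33317,2350) + (24768,1747)
step 12: (91402, 6447)  from 1·(58085,4097) + (33317,2350)
step 13: (515095, 36332)  from 5·(91402,6447) + (58085,4097)
→ (515095, 36332).  Check: 515095²=265322859025, 201·36332²=265322859024, difference 1.

515095 36332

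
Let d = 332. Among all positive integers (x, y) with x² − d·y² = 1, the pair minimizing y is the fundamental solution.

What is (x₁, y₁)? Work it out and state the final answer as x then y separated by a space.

13447 738

d=332: √d = [18; 4,1,1,8,1,1,4,36] (ℓ=8, even), read p_7/q_7
step 0: (18, 1)  from 18·(1,0) + (0,1)
…
step 4: (1403, 77)  from 8·(164,9) + (91,5)
step 5: (1567, 86)  from 1·(1403,77) + (164,9)
step 6: (2970, 163)  from 1·(1567,86) + (1403,77)
step 7: (13447, 738)  from 4·(2970,163) + (1567,86)
(x₁, y₁) = (13447, 738);  13447² − 332·738² = 1 ✓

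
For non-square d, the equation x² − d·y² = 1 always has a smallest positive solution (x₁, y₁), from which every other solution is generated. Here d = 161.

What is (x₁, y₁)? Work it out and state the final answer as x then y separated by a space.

11775 928

√161 → a₀=12, period (1,2,4,1,2,1,4,2,1,24); ℓ=10 even so k=9
a_0=12:  p_0=12·1+0=12,  q_0=12·0+1=1
a_1=1:  p_1=1·12+1=13,  q_1=1·1+0=1
a_2=2:  p_2=2·13+12=38,  q_2=2·1+1=3
…
a_4=1:  p_4=1·165+38=203,  q_4=1·13+3=16
a_5=2:  p_5=2·203+165=571,  q_5=2·16+13=45
…
a_7=4:  p_7=4·774+571=3667,  q_7=4·61+45=289
a_8=2:  p_8=2·3667+774=8108,  q_8=2·289+61=639
a_9=1:  p_9=1·8108+3667=11775,  q_9=1·639+289=928
(x₁, y₁) = (11775, 928);  11775² − 161·928² = 1 ✓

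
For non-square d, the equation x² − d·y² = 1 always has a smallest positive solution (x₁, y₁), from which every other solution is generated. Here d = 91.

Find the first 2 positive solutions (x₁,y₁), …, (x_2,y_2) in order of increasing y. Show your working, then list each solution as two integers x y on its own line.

√91 = [9; 1,1,5,1,5,1,1,18, …], period ℓ=8 (even) → k=7
a_0=9:  p_0=9·1+0=9,  q_0=9·0+1=1
…
a_3=5:  p_3=5·19+10=105,  q_3=5·2+1=11
a_4=1:  p_4=1·105+19=124,  q_4=1·11+2=13
…
a_6=1:  p_6=1·725+124=849,  q_6=1·76+13=89
a_7=1:  p_7=1·849+725=1574,  q_7=1·89+76=165
→ (1574, 165).  Check: 1574²=2477476, 91·165²=2477475, difference 1.
(x_2, y_2) = (1574·1574 + 91·165·165, 1574·165 + 165·1574) = (4954951, 519420)

1574 165
4954951 519420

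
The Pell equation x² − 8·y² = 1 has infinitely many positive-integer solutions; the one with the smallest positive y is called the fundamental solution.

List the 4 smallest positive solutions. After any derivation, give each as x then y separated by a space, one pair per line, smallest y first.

3 1
17 6
99 35
577 204

[2; 1,4] for √8; ℓ=2 ⇒ convergent index 1
step 0: (2, 1)  from 2·(1,0) + (0,1)
step 1: (3, 1)  from 1·(2,1) + (1,0)
(x₁, y₁) = (3, 1);  3² − 8·1² = 1 ✓
k=2:  x_2 = 3·3+8·1·1 = 17,  y_2 = 3·1+1·3 = 6
k=3:  x_3 = 3·17+8·1·6 = 99,  y_3 = 3·6+1·17 = 35
k=4:  x_4 = 3·99+8·1·35 = 577,  y_4 = 3·35+1·99 = 204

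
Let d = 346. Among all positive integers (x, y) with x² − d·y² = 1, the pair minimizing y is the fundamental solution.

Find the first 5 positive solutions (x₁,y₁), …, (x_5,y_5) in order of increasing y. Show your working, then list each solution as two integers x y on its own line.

d=346: √d = [18; 1,1,1,1,36] (ℓ=5, odd), read p_9/q_9
k=0  a_k=18  p_k/q_k = 18/1
k=1  a_k=1  p_k/q_k = 19/1
k=2  a_k=1  p_k/q_k = 37/2
k=3  a_k=1  p_k/q_k = 56/3
k=4  a_k=1  p_k/q_k = 93/5
k=5  a_k=36  p_k/q_k = 3404/183
k=6  a_k=1  p_k/q_k = 3497/188
k=7  a_k=1  p_k/q_k = 6901/371
k=8  a_k=1  p_k/q_k = 10398/559
k=9  a_k=1  p_k/q_k = 17299/930
→ (17299, 930).  Check: 17299²=299255401, 346·930²=299255400, difference 1.
n=2: (17299,930)∘(17299,930) = (17299·17299+346·930·930, 17299·930+930·17299) = (598510801,32176140)
n=3: (598510801,32176140)∘(17299,930) = (17299·598510801+346·930·32176140, 17299·32176140+930·598510801) = (20707276675699,1113230090790)
n=4: (20707276675699,1113230090790)∘(17299,930) = (17299·20707276675699+346·930·1113230090790, 17299·1113230090790+930·20707276675699) = (716430357827323201,38515534648976280)
n=5: (716430357827323201,38515534648976280)∘(17299,930) = (17299·716430357827323201+346·930·38515534648976280, 17299·38515534648976280+930·716430357827323201) = (24787057499402451432499,1332560466672051244650)

17299 930
598510801 32176140
20707276675699 1113230090790
716430357827323201 38515534648976280
24787057499402451432499 1332560466672051244650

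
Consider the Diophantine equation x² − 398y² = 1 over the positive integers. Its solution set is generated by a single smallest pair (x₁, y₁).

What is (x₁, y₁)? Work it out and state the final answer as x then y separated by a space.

[19; 1,18,1,38] for √398; ℓ=4 ⇒ convergent index 3
k=0  a_k=19  p_k/q_k = 19/1
…
k=2  a_k=18  p_k/q_k = 379/19
k=3  a_k=1  p_k/q_k = 399/20
fundamental: x₁=399, y₁=20  (since 159201 − 398·400 = 1)

399 20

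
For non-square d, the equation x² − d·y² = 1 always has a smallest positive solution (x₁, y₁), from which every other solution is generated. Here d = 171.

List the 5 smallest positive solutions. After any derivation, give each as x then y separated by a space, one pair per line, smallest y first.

√171 = [13; 13,26, …], period ℓ=2 (even) → k=1
i=0: a=13 ⇒ p=13, q=1
i=1: a=13 ⇒ p=170, q=13
→ (170, 13).  Check: 170²=28900, 171·13²=28899, difference 1.
(x_2, y_2) = (170·170 + 171·13·13, 170·13 + 13·170) = (57799, 4420)
(x_3, y_3) = (170·57799 + 171·13·4420, 170·4420 + 13·57799) = (19651490, 1502787)
(x_4, y_4) = (170·19651490 + 171·13·1502787, 170·1502787 + 13·19651490) = (6681448801, 510943160)
(x_5, y_5) = (170·6681448801 + 171·13·510943160, 170·510943160 + 13·6681448801) = (2271672940850, 173719171613)

170 13
57799 4420
19651490 1502787
6681448801 510943160
2271672940850 173719171613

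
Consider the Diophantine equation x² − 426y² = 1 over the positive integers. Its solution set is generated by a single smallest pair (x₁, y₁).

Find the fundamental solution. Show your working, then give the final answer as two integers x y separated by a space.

88751 4300

d=426: √d = [20; 1,1,1,3,2,6,2,3,1,1,1,40] (ℓ=12, even), read p_11/q_11
step 0: (20, 1)  from 20·(1,0) + (0,1)
…
step 2: (41, 2)  from 1·(21,1) + (20,1)
step 3: (62, 3)  from 1·(41,2) + (21,1)
step 4: (227, 11)  from 3·(62,3) + (41,2)
step 5: (516, 25)  from 2·(227,11) + (62,3)
step 6: (3323, 161)  from 6·(516,25) + (227,11)
step 7: (7162, 347)  from 2·(3323,161) + (516,25)
step 8: (24809, 1202)  from 3·(7162,347) + (3323,161)
step 9: (31971, 1549)  from 1·(24809,1202) + (7162,347)
step 10: (56780, 2751)  from 1·(31971,1549) + (24809,1202)
step 11: (88751, 4300)  from 1·(56780,2751) + (31971,1549)
(x₁, y₁) = (88751, 4300);  88751² − 426·4300² = 1 ✓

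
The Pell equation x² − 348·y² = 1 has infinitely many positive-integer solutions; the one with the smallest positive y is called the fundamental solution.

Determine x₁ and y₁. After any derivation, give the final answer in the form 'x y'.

√348 → a₀=18, period (1,1,1,8,1,1,1,36); ℓ=8 even so k=7
i=0: a=18 ⇒ p=18, q=1
…
i=2: a=1 ⇒ p=37, q=2
…
i=6: a=1 ⇒ p=1026, q=55
i=7: a=1 ⇒ p=1567, q=84
fundamental: x₁=1567, y₁=84  (since 2455489 − 348·7056 = 1)

1567 84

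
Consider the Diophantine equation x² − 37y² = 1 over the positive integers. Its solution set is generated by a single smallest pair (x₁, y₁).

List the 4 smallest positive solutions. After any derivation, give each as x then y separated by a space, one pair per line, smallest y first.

73 12
10657 1752
1555849 255780
227143297 37342128

d=37: √d = [6; 12] (ℓ=1, odd), read p_1/q_1
step 0: (6, 1)  from 6·(1,0) + (0,1)
step 1: (73, 12)  from 12·(6,1) + (1,0)
fundamental: x₁=73, y₁=12  (since 5329 − 37·144 = 1)
(x_2, y_2) = (73·73 + 37·12·12, 73·12 + 12·73) = (10657, 1752)
(x_3, y_3) = (73·10657 + 37·12·1752, 73·1752 + 12·10657) = (1555849, 255780)
(x_4, y_4) = (73·1555849 + 37·12·255780, 73·255780 + 12·1555849) = (227143297, 37342128)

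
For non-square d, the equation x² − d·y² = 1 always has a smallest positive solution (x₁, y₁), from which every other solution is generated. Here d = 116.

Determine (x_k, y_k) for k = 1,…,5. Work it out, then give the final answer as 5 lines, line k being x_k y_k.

d=116: √d = [10; 1,3,2,1,4,1,2,3,1,20] (ℓ=10, even), read p_9/q_9
step 0: (10, 1)  from 10·(1,0) + (0,1)
…
step 7: (2251, 209)  from 2·(797,74) + (657,61)
step 8: (7550, 701)  from 3·(2251,209) + (797,74)
step 9: (9801, 910)  from 1·(7550,701) + (2251,209)
fundamental: x₁=9801, y₁=910  (since 96059601 − 116·828100 = 1)
(x_2, y_2) = (9801·9801 + 116·910·910, 9801·910 + 910·9801) = (192119201, 17837820)
(x_3, y_3) = (9801·192119201 + 116·910·17837820, 9801·17837820 + 910·192119201) = (3765920568201, 349656946730)
(x_4, y_4) = (9801·3765920568201 + 116·910·349656946730, 9801·349656946730 + 910·3765920568201) = (73819574785756801, 6853975451963640)
(x_5, y_5) = (9801·73819574785756801 + 116·910·6853975451963640, 9801·6853975451963640 + 910·73819574785756801) = (1447011301184484245001, 134351626459734324550)

9801 910
192119201 17837820
3765920568201 349656946730
73819574785756801 6853975451963640
1447011301184484245001 134351626459734324550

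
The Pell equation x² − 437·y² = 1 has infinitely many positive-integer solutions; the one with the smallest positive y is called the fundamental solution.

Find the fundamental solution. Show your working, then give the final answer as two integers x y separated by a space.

4599 220

[20; 1,9,2,9,1,40] for √437; ℓ=6 ⇒ convergent index 5
k=0  a_k=20  p_k/q_k = 20/1
k=1  a_k=1  p_k/q_k = 21/1
k=2  a_k=9  p_k/q_k = 209/10
k=3  a_k=2  p_k/q_k = 439/21
k=4  a_k=9  p_k/q_k = 4160/199
k=5  a_k=1  p_k/q_k = 4599/220
→ (4599, 220).  Check: 4599²=21150801, 437·220²=21150800, difference 1.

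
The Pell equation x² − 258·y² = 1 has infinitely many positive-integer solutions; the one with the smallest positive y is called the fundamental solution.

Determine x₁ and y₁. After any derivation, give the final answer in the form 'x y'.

257 16

√258 → a₀=16, period (16,32); ℓ=2 even so k=1
i=0: a=16 ⇒ p=16, q=1
i=1: a=16 ⇒ p=257, q=16
(x₁, y₁) = (257, 16);  257² − 258·16² = 1 ✓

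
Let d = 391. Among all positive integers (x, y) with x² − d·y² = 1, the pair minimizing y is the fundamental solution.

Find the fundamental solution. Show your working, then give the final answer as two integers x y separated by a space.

7338680 371133

√391 → a₀=19, period (1,3,2,2,1,…,3,1,38); ℓ=16 even so k=15
k=0  a_k=19  p_k/q_k = 19/1
…
k=2  a_k=3  p_k/q_k = 79/4
…
k=4  a_k=2  p_k/q_k = 435/22
…
k=12  a_k=2  p_k/q_k = 696292/35213
k=13  a_k=2  p_k/q_k = 1660597/83980
k=14  a_k=3  p_k/q_k = 5678083/287153
k=15  a_k=1  p_k/q_k = 7338680/371133
fundamental: x₁=7338680, y₁=371133  (since 53856224142400 − 391·137739703689 = 1)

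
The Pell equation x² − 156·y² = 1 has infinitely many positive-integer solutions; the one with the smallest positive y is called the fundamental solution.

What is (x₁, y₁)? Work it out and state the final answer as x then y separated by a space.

25 2

[12; 2,24] for √156; ℓ=2 ⇒ convergent index 1
a_0=12:  p_0=12·1+0=12,  q_0=12·0+1=1
a_1=2:  p_1=2·12+1=25,  q_1=2·1+0=2
(x₁, y₁) = (25, 2);  25² − 156·2² = 1 ✓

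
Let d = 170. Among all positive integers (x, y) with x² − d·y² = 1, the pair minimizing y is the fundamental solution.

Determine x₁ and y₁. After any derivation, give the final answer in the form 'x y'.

√170 = [13; 26, …], period ℓ=1 (odd) → k=1
a_0=13:  p_0=13·1+0=13,  q_0=13·0+1=1
a_1=26:  p_1=26·13+1=339,  q_1=26·1+0=26
(x₁, y₁) = (339, 26);  339² − 170·26² = 1 ✓

339 26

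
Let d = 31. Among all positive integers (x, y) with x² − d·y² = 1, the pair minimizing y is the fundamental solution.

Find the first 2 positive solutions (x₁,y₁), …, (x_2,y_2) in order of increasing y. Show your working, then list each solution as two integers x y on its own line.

√31 → a₀=5, period (1,1,3,5,3,1,1,10); ℓ=8 even so k=7
k=0  a_k=5  p_k/q_k = 5/1
…
k=2  a_k=1  p_k/q_k = 11/2
…
k=6  a_k=1  p_k/q_k = 863/155
k=7  a_k=1  p_k/q_k = 1520/273
fundamental: x₁=1520, y₁=273  (since 2310400 − 31·74529 = 1)
k=2:  x_2 = 1520·1520+31·273·273 = 4620799,  y_2 = 1520·273+273·1520 = 829920

1520 273
4620799 829920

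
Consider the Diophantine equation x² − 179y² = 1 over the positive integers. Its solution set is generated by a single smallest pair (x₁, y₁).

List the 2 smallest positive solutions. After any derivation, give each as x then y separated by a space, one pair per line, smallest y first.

[13; 2,1,1,1,3,…,1,2,26] for √179; ℓ=14 ⇒ convergent index 13
i=0: a=13 ⇒ p=13, q=1
…
i=2: a=1 ⇒ p=40, q=3
…
i=4: a=1 ⇒ p=107, q=8
i=5: a=3 ⇒ p=388, q=29
i=6: a=5 ⇒ p=2047, q=153
…
i=8: a=5 ⇒ p=137042, q=10243
…
i=12: a=1 ⇒ p=1588459, q=118727
i=13: a=2 ⇒ p=4190210, q=313191
→ (4190210, 313191).  Check: 4190210²=17557859844100, 179·313191²=17557859844099, difference 1.
(x_2, y_2) = (4190210·4190210 + 179·313191·313191, 4190210·313191 + 313191·4190210) = (35115719688199, 2624672120220)

4190210 313191
35115719688199 2624672120220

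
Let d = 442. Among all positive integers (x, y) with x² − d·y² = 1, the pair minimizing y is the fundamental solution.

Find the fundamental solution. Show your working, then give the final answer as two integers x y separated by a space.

883 42

d=442: √d = [21; 42] (ℓ=1, odd), read p_1/q_1
step 0: (21, 1)  from 21·(1,0) + (0,1)
step 1: (883, 42)  from 42·(21,1) + (1,0)
→ (883, 42).  Check: 883²=779689, 442·42²=779688, difference 1.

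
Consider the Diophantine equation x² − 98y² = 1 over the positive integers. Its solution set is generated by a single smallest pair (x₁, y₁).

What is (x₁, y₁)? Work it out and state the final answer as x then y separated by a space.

√98 → a₀=9, period (1,8,1,18); ℓ=4 even so k=3
a_0=9:  p_0=9·1+0=9,  q_0=9·0+1=1
a_1=1:  p_1=1·9+1=10,  q_1=1·1+0=1
a_2=8:  p_2=8·10+9=89,  q_2=8·1+1=9
a_3=1:  p_3=1·89+10=99,  q_3=1·9+1=10
(x₁, y₁) = (99, 10);  99² − 98·10² = 1 ✓

99 10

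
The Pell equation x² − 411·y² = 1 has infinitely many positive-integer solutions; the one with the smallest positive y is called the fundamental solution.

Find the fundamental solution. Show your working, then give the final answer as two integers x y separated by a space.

d=411: √d = [20; 3,1,1,1,19,1,1,1,3,40] (ℓ=10, even), read p_9/q_9
i=0: a=20 ⇒ p=20, q=1
i=1: a=3 ⇒ p=61, q=3
…
i=3: a=1 ⇒ p=142, q=7
…
i=6: a=1 ⇒ p=4602, q=227
…
i=8: a=1 ⇒ p=13583, q=670
i=9: a=3 ⇒ p=49730, q=2453
fundamental: x₁=49730, y₁=2453  (since 2473072900 − 411·6017209 = 1)

49730 2453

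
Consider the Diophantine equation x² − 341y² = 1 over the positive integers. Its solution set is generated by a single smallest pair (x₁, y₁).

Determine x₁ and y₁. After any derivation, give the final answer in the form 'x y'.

d=341: √d = [18; 2,6,1,8,2,…,6,2,36] (ℓ=14, even), read p_13/q_13
i=0: a=18 ⇒ p=18, q=1
…
i=3: a=1 ⇒ p=277, q=15
…
i=5: a=2 ⇒ p=5189, q=281
i=6: a=1 ⇒ p=7645, q=414
i=7: a=2 ⇒ p=20479, q=1109
i=8: a=1 ⇒ p=28124, q=1523
…
i=12: a=6 ⇒ p=4953942, q=268271
i=13: a=2 ⇒ p=10626551, q=575460
(x₁, y₁) = (10626551, 575460);  10626551² − 341·575460² = 1 ✓

10626551 575460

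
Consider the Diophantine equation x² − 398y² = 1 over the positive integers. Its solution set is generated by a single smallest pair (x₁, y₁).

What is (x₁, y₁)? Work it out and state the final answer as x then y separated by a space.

√398 = [19; 1,18,1,38, …], period ℓ=4 (even) → k=3
k=0  a_k=19  p_k/q_k = 19/1
k=1  a_k=1  p_k/q_k = 20/1
k=2  a_k=18  p_k/q_k = 379/19
k=3  a_k=1  p_k/q_k = 399/20
fundamental: x₁=399, y₁=20  (since 159201 − 398·400 = 1)

399 20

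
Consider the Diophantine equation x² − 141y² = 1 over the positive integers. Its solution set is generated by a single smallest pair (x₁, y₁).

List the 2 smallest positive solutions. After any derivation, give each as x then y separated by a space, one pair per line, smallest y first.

[11; 1,6,1,22] for √141; ℓ=4 ⇒ convergent index 3
step 0: (11, 1)  from 11·(1,0) + (0,1)
…
step 2: (83, 7)  from 6·(12,1) + (11,1)
step 3: (95, 8)  from 1·(83,7) + (12,1)
(x₁, y₁) = (95, 8);  95² − 141·8² = 1 ✓
(95+8√141)^2 = 18049 + 1520√141

95 8
18049 1520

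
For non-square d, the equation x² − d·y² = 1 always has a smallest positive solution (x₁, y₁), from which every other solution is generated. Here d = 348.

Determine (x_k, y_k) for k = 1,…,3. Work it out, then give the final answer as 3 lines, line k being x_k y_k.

[18; 1,1,1,8,1,1,1,36] for √348; ℓ=8 ⇒ convergent index 7
i=0: a=18 ⇒ p=18, q=1
…
i=4: a=8 ⇒ p=485, q=26
…
i=6: a=1 ⇒ p=1026, q=55
i=7: a=1 ⇒ p=1567, q=84
→ (1567, 84).  Check: 1567²=2455489, 348·84²=2455488, difference 1.
(x_2, y_2) = (1567·1567 + 348·84·84, 1567·84 + 84·1567) = (4910977, 263256)
(x_3, y_3) = (1567·4910977 + 348·84·263256, 1567·263256 + 84·4910977) = (15391000351, 825044220)

1567 84
4910977 263256
15391000351 825044220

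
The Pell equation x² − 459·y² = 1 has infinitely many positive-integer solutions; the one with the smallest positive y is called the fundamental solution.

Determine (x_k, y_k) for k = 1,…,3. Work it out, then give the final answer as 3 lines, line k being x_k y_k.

d=459: √d = [21; 2,2,1,4,21,4,1,2,2,42] (ℓ=10, even), read p_9/q_9
k=0  a_k=21  p_k/q_k = 21/1
k=1  a_k=2  p_k/q_k = 43/2
…
k=3  a_k=1  p_k/q_k = 150/7
…
k=7  a_k=1  p_k/q_k = 75692/3533
k=8  a_k=2  p_k/q_k = 212079/9899
k=9  a_k=2  p_k/q_k = 499850/23331
(x₁, y₁) = (499850, 23331);  499850² − 459·23331² = 1 ✓
(499850+23331√459)^2 = 499700044999 + 23324000700√459
(499850+23331√459)^3 = 499550134985000450 + 23317003499766669√459

499850 23331
499700044999 23324000700
499550134985000450 23317003499766669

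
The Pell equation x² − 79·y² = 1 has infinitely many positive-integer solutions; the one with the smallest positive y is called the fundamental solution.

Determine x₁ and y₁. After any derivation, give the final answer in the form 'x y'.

80 9

[8; 1,7,1,16] for √79; ℓ=4 ⇒ convergent index 3
a_0=8:  p_0=8·1+0=8,  q_0=8·0+1=1
a_1=1:  p_1=1·8+1=9,  q_1=1·1+0=1
a_2=7:  p_2=7·9+8=71,  q_2=7·1+1=8
a_3=1:  p_3=1·71+9=80,  q_3=1·8+1=9
fundamental: x₁=80, y₁=9  (since 6400 − 79·81 = 1)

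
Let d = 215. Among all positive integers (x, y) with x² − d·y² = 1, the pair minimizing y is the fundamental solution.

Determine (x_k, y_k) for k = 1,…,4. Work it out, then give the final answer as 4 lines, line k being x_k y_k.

44 3
3871 264
340604 23229
29969281 2043888

d=215: √d = [14; 1,1,1,28] (ℓ=4, even), read p_3/q_3
a_0=14:  p_0=14·1+0=14,  q_0=14·0+1=1
a_1=1:  p_1=1·14+1=15,  q_1=1·1+0=1
a_2=1:  p_2=1·15+14=29,  q_2=1·1+1=2
a_3=1:  p_3=1·29+15=44,  q_3=1·2+1=3
→ (44, 3).  Check: 44²=1936, 215·3²=1935, difference 1.
k=2:  x_2 = 44·44+215·3·3 = 3871,  y_2 = 44·3+3·44 = 264
k=3:  x_3 = 44·3871+215·3·264 = 340604,  y_3 = 44·264+3·3871 = 23229
k=4:  x_4 = 44·340604+215·3·23229 = 29969281,  y_4 = 44·23229+3·340604 = 2043888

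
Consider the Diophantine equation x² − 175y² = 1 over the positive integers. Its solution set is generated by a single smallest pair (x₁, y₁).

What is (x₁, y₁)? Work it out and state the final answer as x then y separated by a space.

√175 = [13; 4,2,1,2,4,26, …], period ℓ=6 (even) → k=5
step 0: (13, 1)  from 13·(1,0) + (0,1)
step 1: (53, 4)  from 4·(13,1) + (1,0)
…
step 3: (172, 13)  from 1·(119,9) + (53,4)
step 4: (463, 35)  from 2·(172,13) + (119,9)
step 5: (2024, 153)  from 4·(463,35) + (172,13)
→ (2024, 153).  Check: 2024²=4096576, 175·153²=4096575, difference 1.

2024 153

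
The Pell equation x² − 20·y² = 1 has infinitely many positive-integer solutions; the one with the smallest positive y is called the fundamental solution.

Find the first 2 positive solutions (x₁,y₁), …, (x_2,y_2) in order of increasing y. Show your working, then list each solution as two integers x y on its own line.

[4; 2,8] for √20; ℓ=2 ⇒ convergent index 1
k=0  a_k=4  p_k/q_k = 4/1
k=1  a_k=2  p_k/q_k = 9/2
→ (9, 2).  Check: 9²=81, 20·2²=80, difference 1.
n=2: (9,2)∘(9,2) = (9·9+20·2·2, 9·2+2·9) = (161,36)

9 2
161 36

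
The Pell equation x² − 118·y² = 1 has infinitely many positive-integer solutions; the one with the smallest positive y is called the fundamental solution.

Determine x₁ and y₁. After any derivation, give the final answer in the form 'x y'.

d=118: √d = [10; 1,6,3,2,10,2,3,6,1,20] (ℓ=10, even), read p_9/q_9
i=0: a=10 ⇒ p=10, q=1
i=1: a=1 ⇒ p=11, q=1
…
i=3: a=3 ⇒ p=239, q=22
i=4: a=2 ⇒ p=554, q=51
i=5: a=10 ⇒ p=5779, q=532
i=6: a=2 ⇒ p=12112, q=1115
…
i=8: a=6 ⇒ p=264802, q=24377
i=9: a=1 ⇒ p=306917, q=28254
fundamental: x₁=306917, y₁=28254  (since 94198044889 − 118·798288516 = 1)

306917 28254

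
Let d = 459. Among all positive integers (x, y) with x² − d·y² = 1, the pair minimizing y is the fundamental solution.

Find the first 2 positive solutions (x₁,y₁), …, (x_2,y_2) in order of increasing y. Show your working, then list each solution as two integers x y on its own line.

√459 → a₀=21, period (2,2,1,4,21,4,1,2,2,42); ℓ=10 even so k=9
k=0  a_k=21  p_k/q_k = 21/1
k=1  a_k=2  p_k/q_k = 43/2
…
k=3  a_k=1  p_k/q_k = 150/7
k=4  a_k=4  p_k/q_k = 707/33
…
k=6  a_k=4  p_k/q_k = 60695/2833
k=7  a_k=1  p_k/q_k = 75692/3533
k=8  a_k=2  p_k/q_k = 212079/9899
k=9  a_k=2  p_k/q_k = 499850/23331
(x₁, y₁) = (499850, 23331);  499850² − 459·23331² = 1 ✓
(x_2, y_2) = (499850·499850 + 459·23331·23331, 499850·23331 + 23331·499850) = (499700044999, 23324000700)

499850 23331
499700044999 23324000700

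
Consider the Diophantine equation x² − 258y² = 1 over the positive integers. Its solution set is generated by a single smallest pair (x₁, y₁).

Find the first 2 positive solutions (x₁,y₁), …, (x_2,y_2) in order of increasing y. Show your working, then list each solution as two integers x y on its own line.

[16; 16,32] for √258; ℓ=2 ⇒ convergent index 1
step 0: (16, 1)  from 16·(1,0) + (0,1)
step 1: (257, 16)  from 16·(16,1) + (1,0)
(x₁, y₁) = (257, 16);  257² − 258·16² = 1 ✓
n=2: (257,16)∘(257,16) = (257·257+258·16·16, 257·16+16·257) = (132097,8224)

257 16
132097 8224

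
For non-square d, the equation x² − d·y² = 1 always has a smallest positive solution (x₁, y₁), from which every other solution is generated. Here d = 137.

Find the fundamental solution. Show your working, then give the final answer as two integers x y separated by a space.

[11; 1,2,2,1,1,2,2,1,22] for √137; ℓ=9 ⇒ convergent index 17
step 0: (11, 1)  from 11·(1,0) + (0,1)
step 1: (12, 1)  from 1·(11,1) + (1,0)
step 2: (35, 3)  from 2·(12,1) + (11,1)
step 3: (82, 7)  from 2·(35,3) + (12,1)
…
step 5: (199, 17)  from 1·(117,10) + (82,7)
…
step 10: (41341, 3532)  from 1·(39597,3383) + (1744,149)
…
step 13: (408178, 34873)  from 1·(285899,24426) + (122279,10447)
…
step 16: (4286741, 366241)  from 2·(1796332,153471) + (694077,59299)
step 17: (6083073, 519712)  from 1·(4286741,366241) + (1796332,153471)
fundamental: x₁=6083073, y₁=519712  (since 37003777123329 − 137·270100562944 = 1)

6083073 519712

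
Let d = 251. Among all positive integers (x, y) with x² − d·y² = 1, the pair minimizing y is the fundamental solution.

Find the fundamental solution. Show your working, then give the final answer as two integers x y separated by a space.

[15; 1,5,2,1,2,…,5,1,30] for √251; ℓ=14 ⇒ convergent index 13
step 0: (15, 1)  from 15·(1,0) + (0,1)
…
step 6: (1917, 121)  from 2·(808,51) + (301,19)
…
step 8: (61043, 3853)  from 2·(29563,1866) + (1917,121)
…
step 10: (212692, 13425)  from 1·(151649,9572) + (61043,3853)
step 11: (577033, 36422)  from 2·(212692,13425) + (151649,9572)
step 12: (3097857, 195535)  from 5·(577033,36422) + (212692,13425)
step 13: (3674890, 231957)  from 1·(3097857,195535) + (577033,36422)
→ (3674890, 231957).  Check: 3674890²=13504816512100, 251·231957²=13504816512099, difference 1.

3674890 231957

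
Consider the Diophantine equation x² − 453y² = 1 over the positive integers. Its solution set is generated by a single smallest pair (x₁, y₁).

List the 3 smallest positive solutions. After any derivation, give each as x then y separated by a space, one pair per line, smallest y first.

1653751 77700
5469784740001 256992905400
18091323967121133751 850004548596233100

√453 = [21; 3,1,1,10,14,10,1,1,3,42, …], period ℓ=10 (even) → k=9
i=0: a=21 ⇒ p=21, q=1
i=1: a=3 ⇒ p=64, q=3
…
i=3: a=1 ⇒ p=149, q=7
…
i=5: a=14 ⇒ p=22199, q=1043
…
i=7: a=1 ⇒ p=245764, q=11547
i=8: a=1 ⇒ p=469329, q=22051
i=9: a=3 ⇒ p=1653751, q=77700
(x₁, y₁) = (1653751, 77700);  1653751² − 453·77700² = 1 ✓
k=2:  x_2 = 1653751·1653751+453·77700·77700 = 5469784740001,  y_2 = 1653751·77700+77700·1653751 = 256992905400
k=3:  x_3 = 1653751·5469784740001+453·77700·256992905400 = 18091323967121133751,  y_3 = 1653751·256992905400+77700·5469784740001 = 850004548596233100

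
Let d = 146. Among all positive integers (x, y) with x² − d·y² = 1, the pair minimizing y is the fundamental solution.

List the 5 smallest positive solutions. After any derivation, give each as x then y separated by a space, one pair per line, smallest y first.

145 12
42049 3480
12194065 1009188
3536236801 292661040
1025496478225 84870692412

√146 = [12; 12,24, …], period ℓ=2 (even) → k=1
step 0: (12, 1)  from 12·(1,0) + (0,1)
step 1: (145, 12)  from 12·(12,1) + (1,0)
fundamental: x₁=145, y₁=12  (since 21025 − 146·144 = 1)
n=2: (145,12)∘(145,12) = (145·145+146·12·12, 145·12+12·145) = (42049,3480)
n=3: (42049,3480)∘(145,12) = (145·42049+146·12·3480, 145·3480+12·42049) = (12194065,1009188)
n=4: (12194065,1009188)∘(145,12) = (145·12194065+146·12·1009188, 145·1009188+12·12194065) = (3536236801,292661040)
n=5: (3536236801,292661040)∘(145,12) = (145·3536236801+146·12·292661040, 145·292661040+12·3536236801) = (1025496478225,84870692412)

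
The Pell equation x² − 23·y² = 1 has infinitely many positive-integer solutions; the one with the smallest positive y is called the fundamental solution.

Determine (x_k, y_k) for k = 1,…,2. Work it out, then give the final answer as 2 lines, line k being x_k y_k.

√23 = [4; 1,3,1,8, …], period ℓ=4 (even) → k=3
step 0: (4, 1)  from 4·(1,0) + (0,1)
step 1: (5, 1)  from 1·(4,1) + (1,0)
step 2: (19, 4)  from 3·(5,1) + (4,1)
step 3: (24, 5)  from 1·(19,4) + (5,1)
(x₁, y₁) = (24, 5);  24² − 23·5² = 1 ✓
(x_2, y_2) = (24·24 + 23·5·5, 24·5 + 5·24) = (1151, 240)

24 5
1151 240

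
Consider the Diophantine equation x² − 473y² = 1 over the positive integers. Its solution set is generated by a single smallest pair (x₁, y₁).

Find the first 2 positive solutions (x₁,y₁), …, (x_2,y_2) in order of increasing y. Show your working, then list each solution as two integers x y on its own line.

d=473: √d = [21; 1,2,1,42] (ℓ=4, even), read p_3/q_3
i=0: a=21 ⇒ p=21, q=1
…
i=2: a=2 ⇒ p=65, q=3
i=3: a=1 ⇒ p=87, q=4
(x₁, y₁) = (87, 4);  87² − 473·4² = 1 ✓
k=2:  x_2 = 87·87+473·4·4 = 15137,  y_2 = 87·4+4·87 = 696

87 4
15137 696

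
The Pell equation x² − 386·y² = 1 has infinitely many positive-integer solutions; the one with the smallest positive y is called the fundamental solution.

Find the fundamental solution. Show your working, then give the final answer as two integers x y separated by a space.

√386 → a₀=19, period (1,1,1,4,1,18,1,4,1,1,1,38); ℓ=12 even so k=11
i=0: a=19 ⇒ p=19, q=1
i=1: a=1 ⇒ p=20, q=1
…
i=3: a=1 ⇒ p=59, q=3
i=4: a=4 ⇒ p=275, q=14
i=5: a=1 ⇒ p=334, q=17
…
i=7: a=1 ⇒ p=6621, q=337
…
i=10: a=1 ⇒ p=72163, q=3673
i=11: a=1 ⇒ p=111555, q=5678
(x₁, y₁) = (111555, 5678);  111555² − 386·5678² = 1 ✓

111555 5678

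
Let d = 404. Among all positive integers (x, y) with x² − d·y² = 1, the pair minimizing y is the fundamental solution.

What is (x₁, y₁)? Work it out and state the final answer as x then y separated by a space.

√404 = [20; 10,40, …], period ℓ=2 (even) → k=1
i=0: a=20 ⇒ p=20, q=1
i=1: a=10 ⇒ p=201, q=10
→ (201, 10).  Check: 201²=40401, 404·10²=40400, difference 1.

201 10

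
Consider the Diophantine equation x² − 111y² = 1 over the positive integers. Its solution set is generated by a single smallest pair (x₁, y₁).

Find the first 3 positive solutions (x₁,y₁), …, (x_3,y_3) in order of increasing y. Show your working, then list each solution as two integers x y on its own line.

[10; 1,1,6,1,1,20] for √111; ℓ=6 ⇒ convergent index 5
a_0=10:  p_0=10·1+0=10,  q_0=10·0+1=1
a_1=1:  p_1=1·10+1=11,  q_1=1·1+0=1
a_2=1:  p_2=1·11+10=21,  q_2=1·1+1=2
a_3=6:  p_3=6·21+11=137,  q_3=6·2+1=13
a_4=1:  p_4=1·137+21=158,  q_4=1·13+2=15
a_5=1:  p_5=1·158+137=295,  q_5=1·15+13=28
(x₁, y₁) = (295, 28);  295² − 111·28² = 1 ✓
(x_2, y_2) = (295·295 + 111·28·28, 295·28 + 28·295) = (174049, 16520)
(x_3, y_3) = (295·174049 + 111·28·16520, 295·16520 + 28·174049) = (102688615, 9746772)

295 28
174049 16520
102688615 9746772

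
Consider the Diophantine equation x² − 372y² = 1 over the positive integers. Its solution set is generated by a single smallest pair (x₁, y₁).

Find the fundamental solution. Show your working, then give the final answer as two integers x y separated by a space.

[19; 3,2,12,2,3,38] for √372; ℓ=6 ⇒ convergent index 5
step 0: (19, 1)  from 19·(1,0) + (0,1)
step 1: (58, 3)  from 3·(19,1) + (1,0)
step 2: (135, 7)  from 2·(58,3) + (19,1)
…
step 4: (3491, 181)  from 2·(1678,87) + (135,7)
step 5: (12151, 630)  from 3·(3491,181) + (1678,87)
(x₁, y₁) = (12151, 630);  12151² − 372·630² = 1 ✓

12151 630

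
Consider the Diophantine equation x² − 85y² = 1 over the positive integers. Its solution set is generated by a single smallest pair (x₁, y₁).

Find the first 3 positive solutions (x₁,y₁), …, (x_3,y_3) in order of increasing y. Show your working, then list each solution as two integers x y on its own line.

d=85: √d = [9; 4,1,1,4,18] (ℓ=5, odd), read p_9/q_9
a_0=9:  p_0=9·1+0=9,  q_0=9·0+1=1
…
a_2=1:  p_2=1·37+9=46,  q_2=1·4+1=5
…
a_5=18:  p_5=18·378+83=6887,  q_5=18·41+9=747
…
a_7=1:  p_7=1·27926+6887=34813,  q_7=1·3029+747=3776
a_8=1:  p_8=1·34813+27926=62739,  q_8=1·3776+3029=6805
a_9=4:  p_9=4·62739+34813=285769,  q_9=4·6805+3776=30996
(x₁, y₁) = (285769, 30996);  285769² − 85·30996² = 1 ✓
(x_2, y_2) = (285769·285769 + 85·30996·30996, 285769·30996 + 30996·285769) = (163327842721, 17715391848)
(x_3, y_3) = (285769·163327842721 + 85·30996·17715391848, 285769·17715391848 + 30996·163327842721) = (93348068572789129, 10125019625991228)

285769 30996
163327842721 17715391848
93348068572789129 10125019625991228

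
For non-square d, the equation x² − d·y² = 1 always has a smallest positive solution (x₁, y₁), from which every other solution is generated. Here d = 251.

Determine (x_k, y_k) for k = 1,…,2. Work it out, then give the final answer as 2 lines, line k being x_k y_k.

3674890 231957
27009633024199 1704832919460

√251 → a₀=15, period (1,5,2,1,2,…,5,1,30); ℓ=14 even so k=13
a_0=15:  p_0=15·1+0=15,  q_0=15·0+1=1
a_1=1:  p_1=1·15+1=16,  q_1=1·1+0=1
a_2=5:  p_2=5·16+15=95,  q_2=5·1+1=6
a_3=2:  p_3=2·95+16=206,  q_3=2·6+1=13
…
a_5=2:  p_5=2·301+206=808,  q_5=2·19+13=51
a_6=2:  p_6=2·808+301=1917,  q_6=2·51+19=121
a_7=15:  p_7=15·1917+808=29563,  q_7=15·121+51=1866
…
a_9=2:  p_9=2·61043+29563=151649,  q_9=2·3853+1866=9572
a_10=1:  p_10=1·151649+61043=212692,  q_10=1·9572+3853=13425
a_11=2:  p_11=2·212692+151649=577033,  q_11=2·13425+9572=36422
a_12=5:  p_12=5·577033+212692=3097857,  q_12=5·36422+13425=195535
a_13=1:  p_13=1·3097857+577033=3674890,  q_13=1·195535+36422=231957
fundamental: x₁=3674890, y₁=231957  (since 13504816512100 − 251·53804049849 = 1)
k=2:  x_2 = 3674890·3674890+251·231957·231957 = 27009633024199,  y_2 = 3674890·231957+231957·3674890 = 1704832919460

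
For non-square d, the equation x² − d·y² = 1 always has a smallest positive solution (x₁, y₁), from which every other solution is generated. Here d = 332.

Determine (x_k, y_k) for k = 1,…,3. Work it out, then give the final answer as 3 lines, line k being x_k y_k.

√332 = [18; 4,1,1,8,1,1,4,36, …], period ℓ=8 (even) → k=7
k=0  a_k=18  p_k/q_k = 18/1
…
k=4  a_k=8  p_k/q_k = 1403/77
…
k=6  a_k=1  p_k/q_k = 2970/163
k=7  a_k=4  p_k/q_k = 13447/738
fundamental: x₁=13447, y₁=738  (since 180821809 − 332·544644 = 1)
k=2:  x_2 = 13447·13447+332·738·738 = 361643617,  y_2 = 13447·738+738·13447 = 19847772
k=3:  x_3 = 13447·361643617+332·738·19847772 = 9726043422151,  y_3 = 13447·19847772+738·361643617 = 533785979430

13447 738
361643617 19847772
9726043422151 533785979430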